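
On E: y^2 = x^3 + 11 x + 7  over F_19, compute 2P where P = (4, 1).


Doubling: s = (3 x1^2 + a) / (2 y1)
s = (3*4^2 + 11) / (2*1) mod 19 = 1
x3 = s^2 - 2 x1 mod 19 = 1^2 - 2*4 = 12
y3 = s (x1 - x3) - y1 mod 19 = 1 * (4 - 12) - 1 = 10

2P = (12, 10)


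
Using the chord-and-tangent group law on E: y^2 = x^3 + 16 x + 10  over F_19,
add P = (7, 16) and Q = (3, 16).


P != Q, so use the chord formula.
s = (y2 - y1) / (x2 - x1) = (0) / (15) mod 19 = 0
x3 = s^2 - x1 - x2 mod 19 = 0^2 - 7 - 3 = 9
y3 = s (x1 - x3) - y1 mod 19 = 0 * (7 - 9) - 16 = 3

P + Q = (9, 3)


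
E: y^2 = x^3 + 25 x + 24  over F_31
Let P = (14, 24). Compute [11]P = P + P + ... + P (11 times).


k = 11 = 1011_2 (binary, LSB first: 1101)
Double-and-add from P = (14, 24):
  bit 0 = 1: acc = O + (14, 24) = (14, 24)
  bit 1 = 1: acc = (14, 24) + (11, 24) = (6, 7)
  bit 2 = 0: acc unchanged = (6, 7)
  bit 3 = 1: acc = (6, 7) + (1, 9) = (13, 2)

11P = (13, 2)


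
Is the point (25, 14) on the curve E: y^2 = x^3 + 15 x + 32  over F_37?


Check whether y^2 = x^3 + 15 x + 32 (mod 37) for (x, y) = (25, 14).
LHS: y^2 = 14^2 mod 37 = 11
RHS: x^3 + 15 x + 32 = 25^3 + 15*25 + 32 mod 37 = 11
LHS = RHS

Yes, on the curve


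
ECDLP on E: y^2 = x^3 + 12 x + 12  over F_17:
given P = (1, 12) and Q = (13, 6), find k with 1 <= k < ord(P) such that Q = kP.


Enumerate multiples of P until we hit Q = (13, 6):
  1P = (1, 12)
  2P = (13, 6)
Match found at i = 2.

k = 2


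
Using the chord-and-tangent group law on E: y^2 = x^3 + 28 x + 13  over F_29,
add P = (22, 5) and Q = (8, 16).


P != Q, so use the chord formula.
s = (y2 - y1) / (x2 - x1) = (11) / (15) mod 29 = 22
x3 = s^2 - x1 - x2 mod 29 = 22^2 - 22 - 8 = 19
y3 = s (x1 - x3) - y1 mod 29 = 22 * (22 - 19) - 5 = 3

P + Q = (19, 3)


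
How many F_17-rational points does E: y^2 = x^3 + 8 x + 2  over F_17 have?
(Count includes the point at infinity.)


For each x in F_17, count y with y^2 = x^3 + 8 x + 2 mod 17:
  x = 0: RHS = 2, y in [6, 11]  -> 2 point(s)
  x = 2: RHS = 9, y in [3, 14]  -> 2 point(s)
  x = 3: RHS = 2, y in [6, 11]  -> 2 point(s)
  x = 4: RHS = 13, y in [8, 9]  -> 2 point(s)
  x = 8: RHS = 0, y in [0]  -> 1 point(s)
  x = 9: RHS = 4, y in [2, 15]  -> 2 point(s)
  x = 13: RHS = 8, y in [5, 12]  -> 2 point(s)
  x = 14: RHS = 2, y in [6, 11]  -> 2 point(s)
Affine points: 15. Add the point at infinity: total = 16.

#E(F_17) = 16


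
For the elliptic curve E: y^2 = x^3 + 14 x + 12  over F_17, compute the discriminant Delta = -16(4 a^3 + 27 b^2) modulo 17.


4 a^3 + 27 b^2 = 4*14^3 + 27*12^2 = 10976 + 3888 = 14864
Delta = -16 * (14864) = -237824
Delta mod 17 = 6

Delta = 6 (mod 17)


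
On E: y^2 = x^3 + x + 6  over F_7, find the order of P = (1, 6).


Compute successive multiples of P until we hit O:
  1P = (1, 6)
  2P = (2, 3)
  3P = (6, 2)
  4P = (4, 2)
  5P = (3, 6)
  6P = (3, 1)
  7P = (4, 5)
  8P = (6, 5)
  ... (continuing to 11P)
  11P = O

ord(P) = 11


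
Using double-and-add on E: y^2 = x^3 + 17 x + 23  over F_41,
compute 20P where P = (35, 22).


k = 20 = 10100_2 (binary, LSB first: 00101)
Double-and-add from P = (35, 22):
  bit 0 = 0: acc unchanged = O
  bit 1 = 0: acc unchanged = O
  bit 2 = 1: acc = O + (32, 17) = (32, 17)
  bit 3 = 0: acc unchanged = (32, 17)
  bit 4 = 1: acc = (32, 17) + (33, 21) = (33, 20)

20P = (33, 20)


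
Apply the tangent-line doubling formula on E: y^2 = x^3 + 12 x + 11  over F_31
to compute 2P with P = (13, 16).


Doubling: s = (3 x1^2 + a) / (2 y1)
s = (3*13^2 + 12) / (2*16) mod 31 = 23
x3 = s^2 - 2 x1 mod 31 = 23^2 - 2*13 = 7
y3 = s (x1 - x3) - y1 mod 31 = 23 * (13 - 7) - 16 = 29

2P = (7, 29)


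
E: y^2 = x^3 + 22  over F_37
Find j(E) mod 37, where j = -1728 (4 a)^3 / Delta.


Delta = -16(4 a^3 + 27 b^2) mod 37 = 36
-1728 * (4 a)^3 = -1728 * (4*0)^3 mod 37 = 0
j = 0 * 36^(-1) mod 37 = 0

j = 0 (mod 37)


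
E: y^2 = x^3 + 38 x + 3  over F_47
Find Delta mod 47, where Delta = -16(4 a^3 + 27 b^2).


4 a^3 + 27 b^2 = 4*38^3 + 27*3^2 = 219488 + 243 = 219731
Delta = -16 * (219731) = -3515696
Delta mod 47 = 45

Delta = 45 (mod 47)


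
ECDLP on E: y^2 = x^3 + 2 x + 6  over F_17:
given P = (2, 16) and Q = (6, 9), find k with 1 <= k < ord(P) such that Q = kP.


Enumerate multiples of P until we hit Q = (6, 9):
  1P = (2, 16)
  2P = (11, 13)
  3P = (6, 8)
  4P = (13, 6)
  5P = (1, 14)
  6P = (1, 3)
  7P = (13, 11)
  8P = (6, 9)
Match found at i = 8.

k = 8


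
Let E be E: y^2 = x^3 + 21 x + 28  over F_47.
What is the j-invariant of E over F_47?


Delta = -16(4 a^3 + 27 b^2) mod 47 = 7
-1728 * (4 a)^3 = -1728 * (4*21)^3 mod 47 = 45
j = 45 * 7^(-1) mod 47 = 40

j = 40 (mod 47)


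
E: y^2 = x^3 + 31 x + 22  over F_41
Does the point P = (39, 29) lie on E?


Check whether y^2 = x^3 + 31 x + 22 (mod 41) for (x, y) = (39, 29).
LHS: y^2 = 29^2 mod 41 = 21
RHS: x^3 + 31 x + 22 = 39^3 + 31*39 + 22 mod 41 = 34
LHS != RHS

No, not on the curve


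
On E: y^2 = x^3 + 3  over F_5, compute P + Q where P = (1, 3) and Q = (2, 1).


P != Q, so use the chord formula.
s = (y2 - y1) / (x2 - x1) = (3) / (1) mod 5 = 3
x3 = s^2 - x1 - x2 mod 5 = 3^2 - 1 - 2 = 1
y3 = s (x1 - x3) - y1 mod 5 = 3 * (1 - 1) - 3 = 2

P + Q = (1, 2)


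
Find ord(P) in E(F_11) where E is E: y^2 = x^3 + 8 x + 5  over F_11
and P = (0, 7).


Compute successive multiples of P until we hit O:
  1P = (0, 7)
  2P = (1, 5)
  3P = (3, 10)
  4P = (9, 6)
  5P = (5, 7)
  6P = (6, 4)
  7P = (8, 8)
  8P = (8, 3)
  ... (continuing to 15P)
  15P = O

ord(P) = 15


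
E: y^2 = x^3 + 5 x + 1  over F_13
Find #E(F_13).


For each x in F_13, count y with y^2 = x^3 + 5 x + 1 mod 13:
  x = 0: RHS = 1, y in [1, 12]  -> 2 point(s)
  x = 3: RHS = 4, y in [2, 11]  -> 2 point(s)
  x = 6: RHS = 0, y in [0]  -> 1 point(s)
  x = 11: RHS = 9, y in [3, 10]  -> 2 point(s)
Affine points: 7. Add the point at infinity: total = 8.

#E(F_13) = 8


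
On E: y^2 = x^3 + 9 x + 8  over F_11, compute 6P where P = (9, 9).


k = 6 = 110_2 (binary, LSB first: 011)
Double-and-add from P = (9, 9):
  bit 0 = 0: acc unchanged = O
  bit 1 = 1: acc = O + (2, 1) = (2, 1)
  bit 2 = 1: acc = (2, 1) + (10, 3) = (8, 3)

6P = (8, 3)


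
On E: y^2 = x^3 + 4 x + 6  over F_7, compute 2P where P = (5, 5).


Doubling: s = (3 x1^2 + a) / (2 y1)
s = (3*5^2 + 4) / (2*5) mod 7 = 3
x3 = s^2 - 2 x1 mod 7 = 3^2 - 2*5 = 6
y3 = s (x1 - x3) - y1 mod 7 = 3 * (5 - 6) - 5 = 6

2P = (6, 6)


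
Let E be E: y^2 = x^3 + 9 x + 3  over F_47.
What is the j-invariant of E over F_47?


Delta = -16(4 a^3 + 27 b^2) mod 47 = 28
-1728 * (4 a)^3 = -1728 * (4*9)^3 mod 47 = 23
j = 23 * 28^(-1) mod 47 = 26

j = 26 (mod 47)


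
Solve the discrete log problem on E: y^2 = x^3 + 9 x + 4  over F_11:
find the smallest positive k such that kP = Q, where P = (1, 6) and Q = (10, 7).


Enumerate multiples of P until we hit Q = (10, 7):
  1P = (1, 6)
  2P = (10, 7)
Match found at i = 2.

k = 2


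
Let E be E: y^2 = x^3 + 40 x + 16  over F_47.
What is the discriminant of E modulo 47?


4 a^3 + 27 b^2 = 4*40^3 + 27*16^2 = 256000 + 6912 = 262912
Delta = -16 * (262912) = -4206592
Delta mod 47 = 2

Delta = 2 (mod 47)


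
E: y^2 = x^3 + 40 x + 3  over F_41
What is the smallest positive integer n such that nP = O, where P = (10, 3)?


Compute successive multiples of P until we hit O:
  1P = (10, 3)
  2P = (25, 8)
  3P = (38, 15)
  4P = (30, 6)
  5P = (37, 36)
  6P = (37, 5)
  7P = (30, 35)
  8P = (38, 26)
  ... (continuing to 11P)
  11P = O

ord(P) = 11


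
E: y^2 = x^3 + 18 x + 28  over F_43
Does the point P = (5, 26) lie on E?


Check whether y^2 = x^3 + 18 x + 28 (mod 43) for (x, y) = (5, 26).
LHS: y^2 = 26^2 mod 43 = 31
RHS: x^3 + 18 x + 28 = 5^3 + 18*5 + 28 mod 43 = 28
LHS != RHS

No, not on the curve


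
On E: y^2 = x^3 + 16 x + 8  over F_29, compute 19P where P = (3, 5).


k = 19 = 10011_2 (binary, LSB first: 11001)
Double-and-add from P = (3, 5):
  bit 0 = 1: acc = O + (3, 5) = (3, 5)
  bit 1 = 1: acc = (3, 5) + (18, 3) = (24, 21)
  bit 2 = 0: acc unchanged = (24, 21)
  bit 3 = 0: acc unchanged = (24, 21)
  bit 4 = 1: acc = (24, 21) + (20, 11) = (13, 21)

19P = (13, 21)


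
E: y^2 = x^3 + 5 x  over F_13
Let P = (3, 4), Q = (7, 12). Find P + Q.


P != Q, so use the chord formula.
s = (y2 - y1) / (x2 - x1) = (8) / (4) mod 13 = 2
x3 = s^2 - x1 - x2 mod 13 = 2^2 - 3 - 7 = 7
y3 = s (x1 - x3) - y1 mod 13 = 2 * (3 - 7) - 4 = 1

P + Q = (7, 1)


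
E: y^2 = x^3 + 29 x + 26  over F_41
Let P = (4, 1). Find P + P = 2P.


Doubling: s = (3 x1^2 + a) / (2 y1)
s = (3*4^2 + 29) / (2*1) mod 41 = 18
x3 = s^2 - 2 x1 mod 41 = 18^2 - 2*4 = 29
y3 = s (x1 - x3) - y1 mod 41 = 18 * (4 - 29) - 1 = 0

2P = (29, 0)


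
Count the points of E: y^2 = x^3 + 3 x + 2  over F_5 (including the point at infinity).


For each x in F_5, count y with y^2 = x^3 + 3 x + 2 mod 5:
  x = 1: RHS = 1, y in [1, 4]  -> 2 point(s)
  x = 2: RHS = 1, y in [1, 4]  -> 2 point(s)
Affine points: 4. Add the point at infinity: total = 5.

#E(F_5) = 5


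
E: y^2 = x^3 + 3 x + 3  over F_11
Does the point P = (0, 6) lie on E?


Check whether y^2 = x^3 + 3 x + 3 (mod 11) for (x, y) = (0, 6).
LHS: y^2 = 6^2 mod 11 = 3
RHS: x^3 + 3 x + 3 = 0^3 + 3*0 + 3 mod 11 = 3
LHS = RHS

Yes, on the curve


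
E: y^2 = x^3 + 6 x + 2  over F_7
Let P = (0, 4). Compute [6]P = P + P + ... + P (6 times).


k = 6 = 110_2 (binary, LSB first: 011)
Double-and-add from P = (0, 4):
  bit 0 = 0: acc unchanged = O
  bit 1 = 1: acc = O + (1, 4) = (1, 4)
  bit 2 = 1: acc = (1, 4) + (2, 1) = (6, 4)

6P = (6, 4)


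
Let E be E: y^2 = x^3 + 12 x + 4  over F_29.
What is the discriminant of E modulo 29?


4 a^3 + 27 b^2 = 4*12^3 + 27*4^2 = 6912 + 432 = 7344
Delta = -16 * (7344) = -117504
Delta mod 29 = 4

Delta = 4 (mod 29)


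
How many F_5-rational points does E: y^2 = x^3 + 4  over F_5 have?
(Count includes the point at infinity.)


For each x in F_5, count y with y^2 = x^3 + 0 x + 4 mod 5:
  x = 0: RHS = 4, y in [2, 3]  -> 2 point(s)
  x = 1: RHS = 0, y in [0]  -> 1 point(s)
  x = 3: RHS = 1, y in [1, 4]  -> 2 point(s)
Affine points: 5. Add the point at infinity: total = 6.

#E(F_5) = 6


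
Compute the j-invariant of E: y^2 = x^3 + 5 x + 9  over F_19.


Delta = -16(4 a^3 + 27 b^2) mod 19 = 5
-1728 * (4 a)^3 = -1728 * (4*5)^3 mod 19 = 1
j = 1 * 5^(-1) mod 19 = 4

j = 4 (mod 19)


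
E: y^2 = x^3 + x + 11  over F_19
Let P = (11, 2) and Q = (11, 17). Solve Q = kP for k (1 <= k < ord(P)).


Enumerate multiples of P until we hit Q = (11, 17):
  1P = (11, 2)
  2P = (13, 6)
  3P = (18, 3)
  4P = (16, 0)
  5P = (18, 16)
  6P = (13, 13)
  7P = (11, 17)
Match found at i = 7.

k = 7


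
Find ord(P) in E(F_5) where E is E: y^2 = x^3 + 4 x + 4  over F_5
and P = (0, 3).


Compute successive multiples of P until we hit O:
  1P = (0, 3)
  2P = (1, 3)
  3P = (4, 2)
  4P = (2, 0)
  5P = (4, 3)
  6P = (1, 2)
  7P = (0, 2)
  8P = O

ord(P) = 8


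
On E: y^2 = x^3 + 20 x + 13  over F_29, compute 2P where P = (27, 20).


Doubling: s = (3 x1^2 + a) / (2 y1)
s = (3*27^2 + 20) / (2*20) mod 29 = 24
x3 = s^2 - 2 x1 mod 29 = 24^2 - 2*27 = 0
y3 = s (x1 - x3) - y1 mod 29 = 24 * (27 - 0) - 20 = 19

2P = (0, 19)


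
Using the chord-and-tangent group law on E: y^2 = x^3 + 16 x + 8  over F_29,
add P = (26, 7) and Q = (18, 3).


P != Q, so use the chord formula.
s = (y2 - y1) / (x2 - x1) = (25) / (21) mod 29 = 15
x3 = s^2 - x1 - x2 mod 29 = 15^2 - 26 - 18 = 7
y3 = s (x1 - x3) - y1 mod 29 = 15 * (26 - 7) - 7 = 17

P + Q = (7, 17)


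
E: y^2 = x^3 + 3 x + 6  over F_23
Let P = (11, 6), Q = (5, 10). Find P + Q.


P != Q, so use the chord formula.
s = (y2 - y1) / (x2 - x1) = (4) / (17) mod 23 = 7
x3 = s^2 - x1 - x2 mod 23 = 7^2 - 11 - 5 = 10
y3 = s (x1 - x3) - y1 mod 23 = 7 * (11 - 10) - 6 = 1

P + Q = (10, 1)


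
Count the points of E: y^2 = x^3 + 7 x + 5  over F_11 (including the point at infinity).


For each x in F_11, count y with y^2 = x^3 + 7 x + 5 mod 11:
  x = 0: RHS = 5, y in [4, 7]  -> 2 point(s)
  x = 2: RHS = 5, y in [4, 7]  -> 2 point(s)
  x = 3: RHS = 9, y in [3, 8]  -> 2 point(s)
  x = 4: RHS = 9, y in [3, 8]  -> 2 point(s)
  x = 5: RHS = 0, y in [0]  -> 1 point(s)
  x = 7: RHS = 1, y in [1, 10]  -> 2 point(s)
  x = 8: RHS = 1, y in [1, 10]  -> 2 point(s)
  x = 9: RHS = 5, y in [4, 7]  -> 2 point(s)
Affine points: 15. Add the point at infinity: total = 16.

#E(F_11) = 16


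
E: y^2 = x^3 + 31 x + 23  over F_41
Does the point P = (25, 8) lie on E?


Check whether y^2 = x^3 + 31 x + 23 (mod 41) for (x, y) = (25, 8).
LHS: y^2 = 8^2 mod 41 = 23
RHS: x^3 + 31 x + 23 = 25^3 + 31*25 + 23 mod 41 = 23
LHS = RHS

Yes, on the curve


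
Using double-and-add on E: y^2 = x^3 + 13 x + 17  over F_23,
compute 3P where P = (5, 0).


k = 3 = 11_2 (binary, LSB first: 11)
Double-and-add from P = (5, 0):
  bit 0 = 1: acc = O + (5, 0) = (5, 0)
  bit 1 = 1: acc = (5, 0) + O = (5, 0)

3P = (5, 0)


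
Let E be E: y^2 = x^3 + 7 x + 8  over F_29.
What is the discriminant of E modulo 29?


4 a^3 + 27 b^2 = 4*7^3 + 27*8^2 = 1372 + 1728 = 3100
Delta = -16 * (3100) = -49600
Delta mod 29 = 19

Delta = 19 (mod 29)


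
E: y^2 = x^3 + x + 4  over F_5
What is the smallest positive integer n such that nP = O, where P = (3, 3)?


Compute successive multiples of P until we hit O:
  1P = (3, 3)
  2P = (3, 2)
  3P = O

ord(P) = 3


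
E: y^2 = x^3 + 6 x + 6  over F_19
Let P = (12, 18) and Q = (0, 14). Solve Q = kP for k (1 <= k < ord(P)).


Enumerate multiples of P until we hit Q = (0, 14):
  1P = (12, 18)
  2P = (0, 14)
Match found at i = 2.

k = 2


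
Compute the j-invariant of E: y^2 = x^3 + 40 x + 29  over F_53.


Delta = -16(4 a^3 + 27 b^2) mod 53 = 2
-1728 * (4 a)^3 = -1728 * (4*40)^3 mod 53 = 21
j = 21 * 2^(-1) mod 53 = 37

j = 37 (mod 53)


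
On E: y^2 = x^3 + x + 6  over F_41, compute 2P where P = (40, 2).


Doubling: s = (3 x1^2 + a) / (2 y1)
s = (3*40^2 + 1) / (2*2) mod 41 = 1
x3 = s^2 - 2 x1 mod 41 = 1^2 - 2*40 = 3
y3 = s (x1 - x3) - y1 mod 41 = 1 * (40 - 3) - 2 = 35

2P = (3, 35)


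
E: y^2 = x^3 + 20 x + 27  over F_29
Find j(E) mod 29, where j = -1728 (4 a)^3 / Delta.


Delta = -16(4 a^3 + 27 b^2) mod 29 = 7
-1728 * (4 a)^3 = -1728 * (4*20)^3 mod 29 = 2
j = 2 * 7^(-1) mod 29 = 21

j = 21 (mod 29)


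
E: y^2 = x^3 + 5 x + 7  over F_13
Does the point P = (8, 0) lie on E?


Check whether y^2 = x^3 + 5 x + 7 (mod 13) for (x, y) = (8, 0).
LHS: y^2 = 0^2 mod 13 = 0
RHS: x^3 + 5 x + 7 = 8^3 + 5*8 + 7 mod 13 = 0
LHS = RHS

Yes, on the curve


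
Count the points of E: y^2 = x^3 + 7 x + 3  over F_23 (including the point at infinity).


For each x in F_23, count y with y^2 = x^3 + 7 x + 3 mod 23:
  x = 0: RHS = 3, y in [7, 16]  -> 2 point(s)
  x = 2: RHS = 2, y in [5, 18]  -> 2 point(s)
  x = 4: RHS = 3, y in [7, 16]  -> 2 point(s)
  x = 5: RHS = 2, y in [5, 18]  -> 2 point(s)
  x = 6: RHS = 8, y in [10, 13]  -> 2 point(s)
  x = 7: RHS = 4, y in [2, 21]  -> 2 point(s)
  x = 9: RHS = 13, y in [6, 17]  -> 2 point(s)
  x = 11: RHS = 8, y in [10, 13]  -> 2 point(s)
  x = 14: RHS = 16, y in [4, 19]  -> 2 point(s)
  x = 16: RHS = 2, y in [5, 18]  -> 2 point(s)
  x = 18: RHS = 4, y in [2, 21]  -> 2 point(s)
  x = 19: RHS = 3, y in [7, 16]  -> 2 point(s)
  x = 20: RHS = 1, y in [1, 22]  -> 2 point(s)
  x = 21: RHS = 4, y in [2, 21]  -> 2 point(s)
  x = 22: RHS = 18, y in [8, 15]  -> 2 point(s)
Affine points: 30. Add the point at infinity: total = 31.

#E(F_23) = 31


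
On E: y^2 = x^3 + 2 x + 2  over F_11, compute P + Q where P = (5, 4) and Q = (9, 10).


P != Q, so use the chord formula.
s = (y2 - y1) / (x2 - x1) = (6) / (4) mod 11 = 7
x3 = s^2 - x1 - x2 mod 11 = 7^2 - 5 - 9 = 2
y3 = s (x1 - x3) - y1 mod 11 = 7 * (5 - 2) - 4 = 6

P + Q = (2, 6)


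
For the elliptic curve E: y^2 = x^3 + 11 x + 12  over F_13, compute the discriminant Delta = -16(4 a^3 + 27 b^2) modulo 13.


4 a^3 + 27 b^2 = 4*11^3 + 27*12^2 = 5324 + 3888 = 9212
Delta = -16 * (9212) = -147392
Delta mod 13 = 2

Delta = 2 (mod 13)


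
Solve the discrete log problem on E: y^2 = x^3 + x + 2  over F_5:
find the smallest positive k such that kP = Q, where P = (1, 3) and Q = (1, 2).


Enumerate multiples of P until we hit Q = (1, 2):
  1P = (1, 3)
  2P = (4, 0)
  3P = (1, 2)
Match found at i = 3.

k = 3


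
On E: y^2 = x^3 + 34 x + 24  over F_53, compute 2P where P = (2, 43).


Doubling: s = (3 x1^2 + a) / (2 y1)
s = (3*2^2 + 34) / (2*43) mod 53 = 3
x3 = s^2 - 2 x1 mod 53 = 3^2 - 2*2 = 5
y3 = s (x1 - x3) - y1 mod 53 = 3 * (2 - 5) - 43 = 1

2P = (5, 1)


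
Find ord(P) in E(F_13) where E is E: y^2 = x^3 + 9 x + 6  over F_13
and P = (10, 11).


Compute successive multiples of P until we hit O:
  1P = (10, 11)
  2P = (9, 6)
  3P = (6, 9)
  4P = (7, 10)
  5P = (12, 10)
  6P = (1, 4)
  7P = (1, 9)
  8P = (12, 3)
  ... (continuing to 13P)
  13P = O

ord(P) = 13


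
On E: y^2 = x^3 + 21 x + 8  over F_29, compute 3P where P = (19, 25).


k = 3 = 11_2 (binary, LSB first: 11)
Double-and-add from P = (19, 25):
  bit 0 = 1: acc = O + (19, 25) = (19, 25)
  bit 1 = 1: acc = (19, 25) + (11, 2) = (5, 8)

3P = (5, 8)


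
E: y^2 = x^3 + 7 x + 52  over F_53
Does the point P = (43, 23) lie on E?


Check whether y^2 = x^3 + 7 x + 52 (mod 53) for (x, y) = (43, 23).
LHS: y^2 = 23^2 mod 53 = 52
RHS: x^3 + 7 x + 52 = 43^3 + 7*43 + 52 mod 53 = 42
LHS != RHS

No, not on the curve


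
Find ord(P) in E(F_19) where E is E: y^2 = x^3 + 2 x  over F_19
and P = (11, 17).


Compute successive multiples of P until we hit O:
  1P = (11, 17)
  2P = (17, 8)
  3P = (17, 11)
  4P = (11, 2)
  5P = O

ord(P) = 5


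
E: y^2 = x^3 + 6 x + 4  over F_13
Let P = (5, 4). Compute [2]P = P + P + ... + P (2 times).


k = 2 = 10_2 (binary, LSB first: 01)
Double-and-add from P = (5, 4):
  bit 0 = 0: acc unchanged = O
  bit 1 = 1: acc = O + (7, 5) = (7, 5)

2P = (7, 5)


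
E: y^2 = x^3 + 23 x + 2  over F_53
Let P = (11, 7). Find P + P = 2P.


Doubling: s = (3 x1^2 + a) / (2 y1)
s = (3*11^2 + 23) / (2*7) mod 53 = 20
x3 = s^2 - 2 x1 mod 53 = 20^2 - 2*11 = 7
y3 = s (x1 - x3) - y1 mod 53 = 20 * (11 - 7) - 7 = 20

2P = (7, 20)


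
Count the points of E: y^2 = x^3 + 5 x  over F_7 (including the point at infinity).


For each x in F_7, count y with y^2 = x^3 + 5 x + 0 mod 7:
  x = 0: RHS = 0, y in [0]  -> 1 point(s)
  x = 2: RHS = 4, y in [2, 5]  -> 2 point(s)
  x = 3: RHS = 0, y in [0]  -> 1 point(s)
  x = 4: RHS = 0, y in [0]  -> 1 point(s)
  x = 6: RHS = 1, y in [1, 6]  -> 2 point(s)
Affine points: 7. Add the point at infinity: total = 8.

#E(F_7) = 8


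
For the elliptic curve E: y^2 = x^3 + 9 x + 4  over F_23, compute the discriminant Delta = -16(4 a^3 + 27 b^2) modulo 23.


4 a^3 + 27 b^2 = 4*9^3 + 27*4^2 = 2916 + 432 = 3348
Delta = -16 * (3348) = -53568
Delta mod 23 = 22

Delta = 22 (mod 23)


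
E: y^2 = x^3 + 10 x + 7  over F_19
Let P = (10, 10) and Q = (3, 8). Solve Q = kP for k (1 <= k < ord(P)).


Enumerate multiples of P until we hit Q = (3, 8):
  1P = (10, 10)
  2P = (16, 11)
  3P = (2, 4)
  4P = (4, 4)
  5P = (6, 13)
  6P = (0, 11)
  7P = (13, 15)
  8P = (3, 8)
Match found at i = 8.

k = 8


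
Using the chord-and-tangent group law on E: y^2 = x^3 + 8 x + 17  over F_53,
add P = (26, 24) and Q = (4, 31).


P != Q, so use the chord formula.
s = (y2 - y1) / (x2 - x1) = (7) / (31) mod 53 = 31
x3 = s^2 - x1 - x2 mod 53 = 31^2 - 26 - 4 = 30
y3 = s (x1 - x3) - y1 mod 53 = 31 * (26 - 30) - 24 = 11

P + Q = (30, 11)


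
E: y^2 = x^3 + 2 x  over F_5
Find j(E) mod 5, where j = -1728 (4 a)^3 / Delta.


Delta = -16(4 a^3 + 27 b^2) mod 5 = 3
-1728 * (4 a)^3 = -1728 * (4*2)^3 mod 5 = 4
j = 4 * 3^(-1) mod 5 = 3

j = 3 (mod 5)


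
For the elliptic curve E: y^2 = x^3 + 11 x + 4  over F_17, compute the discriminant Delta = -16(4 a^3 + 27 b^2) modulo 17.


4 a^3 + 27 b^2 = 4*11^3 + 27*4^2 = 5324 + 432 = 5756
Delta = -16 * (5756) = -92096
Delta mod 17 = 10

Delta = 10 (mod 17)


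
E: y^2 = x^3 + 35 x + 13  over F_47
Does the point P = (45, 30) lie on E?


Check whether y^2 = x^3 + 35 x + 13 (mod 47) for (x, y) = (45, 30).
LHS: y^2 = 30^2 mod 47 = 7
RHS: x^3 + 35 x + 13 = 45^3 + 35*45 + 13 mod 47 = 29
LHS != RHS

No, not on the curve


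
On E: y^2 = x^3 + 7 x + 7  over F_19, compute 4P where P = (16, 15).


k = 4 = 100_2 (binary, LSB first: 001)
Double-and-add from P = (16, 15):
  bit 0 = 0: acc unchanged = O
  bit 1 = 0: acc unchanged = O
  bit 2 = 1: acc = O + (4, 2) = (4, 2)

4P = (4, 2)


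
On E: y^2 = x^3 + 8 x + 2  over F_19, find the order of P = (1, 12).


Compute successive multiples of P until we hit O:
  1P = (1, 12)
  2P = (15, 18)
  3P = (9, 9)
  4P = (13, 2)
  5P = (2, 11)
  6P = (17, 4)
  7P = (6, 0)
  8P = (17, 15)
  ... (continuing to 14P)
  14P = O

ord(P) = 14


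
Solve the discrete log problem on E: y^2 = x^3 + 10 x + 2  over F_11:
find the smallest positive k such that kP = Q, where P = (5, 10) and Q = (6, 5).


Enumerate multiples of P until we hit Q = (6, 5):
  1P = (5, 10)
  2P = (6, 5)
Match found at i = 2.

k = 2


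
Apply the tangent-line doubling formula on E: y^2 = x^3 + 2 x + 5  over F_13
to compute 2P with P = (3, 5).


Doubling: s = (3 x1^2 + a) / (2 y1)
s = (3*3^2 + 2) / (2*5) mod 13 = 12
x3 = s^2 - 2 x1 mod 13 = 12^2 - 2*3 = 8
y3 = s (x1 - x3) - y1 mod 13 = 12 * (3 - 8) - 5 = 0

2P = (8, 0)


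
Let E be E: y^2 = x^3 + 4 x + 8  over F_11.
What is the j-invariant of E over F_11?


Delta = -16(4 a^3 + 27 b^2) mod 11 = 2
-1728 * (4 a)^3 = -1728 * (4*4)^3 mod 11 = 7
j = 7 * 2^(-1) mod 11 = 9

j = 9 (mod 11)


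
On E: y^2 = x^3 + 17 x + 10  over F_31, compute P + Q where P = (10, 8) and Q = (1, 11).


P != Q, so use the chord formula.
s = (y2 - y1) / (x2 - x1) = (3) / (22) mod 31 = 10
x3 = s^2 - x1 - x2 mod 31 = 10^2 - 10 - 1 = 27
y3 = s (x1 - x3) - y1 mod 31 = 10 * (10 - 27) - 8 = 8

P + Q = (27, 8)


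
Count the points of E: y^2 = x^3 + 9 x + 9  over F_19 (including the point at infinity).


For each x in F_19, count y with y^2 = x^3 + 9 x + 9 mod 19:
  x = 0: RHS = 9, y in [3, 16]  -> 2 point(s)
  x = 1: RHS = 0, y in [0]  -> 1 point(s)
  x = 2: RHS = 16, y in [4, 15]  -> 2 point(s)
  x = 3: RHS = 6, y in [5, 14]  -> 2 point(s)
  x = 7: RHS = 16, y in [4, 15]  -> 2 point(s)
  x = 8: RHS = 4, y in [2, 17]  -> 2 point(s)
  x = 10: RHS = 16, y in [4, 15]  -> 2 point(s)
  x = 13: RHS = 5, y in [9, 10]  -> 2 point(s)
  x = 15: RHS = 4, y in [2, 17]  -> 2 point(s)
Affine points: 17. Add the point at infinity: total = 18.

#E(F_19) = 18


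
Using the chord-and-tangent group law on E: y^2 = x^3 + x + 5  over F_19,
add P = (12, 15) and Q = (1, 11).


P != Q, so use the chord formula.
s = (y2 - y1) / (x2 - x1) = (15) / (8) mod 19 = 9
x3 = s^2 - x1 - x2 mod 19 = 9^2 - 12 - 1 = 11
y3 = s (x1 - x3) - y1 mod 19 = 9 * (12 - 11) - 15 = 13

P + Q = (11, 13)


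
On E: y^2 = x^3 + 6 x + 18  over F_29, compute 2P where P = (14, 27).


Doubling: s = (3 x1^2 + a) / (2 y1)
s = (3*14^2 + 6) / (2*27) mod 29 = 11
x3 = s^2 - 2 x1 mod 29 = 11^2 - 2*14 = 6
y3 = s (x1 - x3) - y1 mod 29 = 11 * (14 - 6) - 27 = 3

2P = (6, 3)


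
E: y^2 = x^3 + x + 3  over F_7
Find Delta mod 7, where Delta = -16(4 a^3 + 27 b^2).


4 a^3 + 27 b^2 = 4*1^3 + 27*3^2 = 4 + 243 = 247
Delta = -16 * (247) = -3952
Delta mod 7 = 3

Delta = 3 (mod 7)


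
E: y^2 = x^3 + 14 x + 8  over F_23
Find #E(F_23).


For each x in F_23, count y with y^2 = x^3 + 14 x + 8 mod 23:
  x = 0: RHS = 8, y in [10, 13]  -> 2 point(s)
  x = 1: RHS = 0, y in [0]  -> 1 point(s)
  x = 3: RHS = 8, y in [10, 13]  -> 2 point(s)
  x = 4: RHS = 13, y in [6, 17]  -> 2 point(s)
  x = 6: RHS = 9, y in [3, 20]  -> 2 point(s)
  x = 7: RHS = 12, y in [9, 14]  -> 2 point(s)
  x = 9: RHS = 12, y in [9, 14]  -> 2 point(s)
  x = 12: RHS = 18, y in [8, 15]  -> 2 point(s)
  x = 13: RHS = 18, y in [8, 15]  -> 2 point(s)
  x = 14: RHS = 4, y in [2, 21]  -> 2 point(s)
  x = 16: RHS = 4, y in [2, 21]  -> 2 point(s)
  x = 19: RHS = 3, y in [7, 16]  -> 2 point(s)
  x = 20: RHS = 8, y in [10, 13]  -> 2 point(s)
  x = 21: RHS = 18, y in [8, 15]  -> 2 point(s)
  x = 22: RHS = 16, y in [4, 19]  -> 2 point(s)
Affine points: 29. Add the point at infinity: total = 30.

#E(F_23) = 30


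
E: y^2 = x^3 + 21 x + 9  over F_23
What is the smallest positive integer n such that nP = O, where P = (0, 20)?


Compute successive multiples of P until we hit O:
  1P = (0, 20)
  2P = (18, 20)
  3P = (5, 3)
  4P = (13, 15)
  5P = (16, 18)
  6P = (16, 5)
  7P = (13, 8)
  8P = (5, 20)
  ... (continuing to 11P)
  11P = O

ord(P) = 11


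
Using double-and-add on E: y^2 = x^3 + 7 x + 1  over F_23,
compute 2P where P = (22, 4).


k = 2 = 10_2 (binary, LSB first: 01)
Double-and-add from P = (22, 4):
  bit 0 = 0: acc unchanged = O
  bit 1 = 1: acc = O + (5, 0) = (5, 0)

2P = (5, 0)


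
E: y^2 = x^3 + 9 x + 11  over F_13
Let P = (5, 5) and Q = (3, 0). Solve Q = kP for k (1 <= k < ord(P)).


Enumerate multiples of P until we hit Q = (3, 0):
  1P = (5, 5)
  2P = (7, 12)
  3P = (10, 10)
  4P = (12, 1)
  5P = (8, 6)
  6P = (3, 0)
Match found at i = 6.

k = 6


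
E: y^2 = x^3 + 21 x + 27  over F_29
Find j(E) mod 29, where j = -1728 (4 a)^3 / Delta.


Delta = -16(4 a^3 + 27 b^2) mod 29 = 10
-1728 * (4 a)^3 = -1728 * (4*21)^3 mod 29 = 24
j = 24 * 10^(-1) mod 29 = 14

j = 14 (mod 29)


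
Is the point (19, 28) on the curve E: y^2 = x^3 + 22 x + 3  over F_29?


Check whether y^2 = x^3 + 22 x + 3 (mod 29) for (x, y) = (19, 28).
LHS: y^2 = 28^2 mod 29 = 1
RHS: x^3 + 22 x + 3 = 19^3 + 22*19 + 3 mod 29 = 1
LHS = RHS

Yes, on the curve


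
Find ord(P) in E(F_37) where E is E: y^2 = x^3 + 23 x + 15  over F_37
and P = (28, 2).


Compute successive multiples of P until we hit O:
  1P = (28, 2)
  2P = (28, 35)
  3P = O

ord(P) = 3


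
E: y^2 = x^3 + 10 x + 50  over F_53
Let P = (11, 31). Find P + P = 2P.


Doubling: s = (3 x1^2 + a) / (2 y1)
s = (3*11^2 + 10) / (2*31) mod 53 = 12
x3 = s^2 - 2 x1 mod 53 = 12^2 - 2*11 = 16
y3 = s (x1 - x3) - y1 mod 53 = 12 * (11 - 16) - 31 = 15

2P = (16, 15)


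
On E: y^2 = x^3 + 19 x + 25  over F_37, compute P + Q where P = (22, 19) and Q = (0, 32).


P != Q, so use the chord formula.
s = (y2 - y1) / (x2 - x1) = (13) / (15) mod 37 = 28
x3 = s^2 - x1 - x2 mod 37 = 28^2 - 22 - 0 = 22
y3 = s (x1 - x3) - y1 mod 37 = 28 * (22 - 22) - 19 = 18

P + Q = (22, 18)


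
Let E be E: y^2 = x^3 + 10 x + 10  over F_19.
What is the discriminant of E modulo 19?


4 a^3 + 27 b^2 = 4*10^3 + 27*10^2 = 4000 + 2700 = 6700
Delta = -16 * (6700) = -107200
Delta mod 19 = 17

Delta = 17 (mod 19)


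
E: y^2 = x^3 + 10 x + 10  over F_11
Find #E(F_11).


For each x in F_11, count y with y^2 = x^3 + 10 x + 10 mod 11:
  x = 2: RHS = 5, y in [4, 7]  -> 2 point(s)
  x = 3: RHS = 1, y in [1, 10]  -> 2 point(s)
  x = 4: RHS = 4, y in [2, 9]  -> 2 point(s)
  x = 5: RHS = 9, y in [3, 8]  -> 2 point(s)
  x = 6: RHS = 0, y in [0]  -> 1 point(s)
  x = 7: RHS = 5, y in [4, 7]  -> 2 point(s)
  x = 9: RHS = 4, y in [2, 9]  -> 2 point(s)
Affine points: 13. Add the point at infinity: total = 14.

#E(F_11) = 14


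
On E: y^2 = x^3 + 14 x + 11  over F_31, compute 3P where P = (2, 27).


k = 3 = 11_2 (binary, LSB first: 11)
Double-and-add from P = (2, 27):
  bit 0 = 1: acc = O + (2, 27) = (2, 27)
  bit 1 = 1: acc = (2, 27) + (24, 29) = (15, 0)

3P = (15, 0)


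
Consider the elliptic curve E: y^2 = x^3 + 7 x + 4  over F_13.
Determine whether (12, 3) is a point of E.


Check whether y^2 = x^3 + 7 x + 4 (mod 13) for (x, y) = (12, 3).
LHS: y^2 = 3^2 mod 13 = 9
RHS: x^3 + 7 x + 4 = 12^3 + 7*12 + 4 mod 13 = 9
LHS = RHS

Yes, on the curve


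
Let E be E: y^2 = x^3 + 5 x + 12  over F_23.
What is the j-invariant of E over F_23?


Delta = -16(4 a^3 + 27 b^2) mod 23 = 11
-1728 * (4 a)^3 = -1728 * (4*5)^3 mod 23 = 12
j = 12 * 11^(-1) mod 23 = 22

j = 22 (mod 23)


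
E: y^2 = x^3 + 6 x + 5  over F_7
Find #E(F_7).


For each x in F_7, count y with y^2 = x^3 + 6 x + 5 mod 7:
  x = 2: RHS = 4, y in [2, 5]  -> 2 point(s)
  x = 3: RHS = 1, y in [1, 6]  -> 2 point(s)
  x = 4: RHS = 2, y in [3, 4]  -> 2 point(s)
Affine points: 6. Add the point at infinity: total = 7.

#E(F_7) = 7


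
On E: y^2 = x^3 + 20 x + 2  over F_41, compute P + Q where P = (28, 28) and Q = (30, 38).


P != Q, so use the chord formula.
s = (y2 - y1) / (x2 - x1) = (10) / (2) mod 41 = 5
x3 = s^2 - x1 - x2 mod 41 = 5^2 - 28 - 30 = 8
y3 = s (x1 - x3) - y1 mod 41 = 5 * (28 - 8) - 28 = 31

P + Q = (8, 31)


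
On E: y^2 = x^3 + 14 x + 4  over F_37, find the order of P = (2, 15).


Compute successive multiples of P until we hit O:
  1P = (2, 15)
  2P = (3, 31)
  3P = (29, 34)
  4P = (27, 14)
  5P = (17, 30)
  6P = (19, 5)
  7P = (7, 1)
  8P = (24, 17)
  ... (continuing to 20P)
  20P = O

ord(P) = 20


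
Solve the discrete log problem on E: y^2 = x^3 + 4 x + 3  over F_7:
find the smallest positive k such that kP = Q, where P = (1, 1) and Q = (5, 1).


Enumerate multiples of P until we hit Q = (5, 1):
  1P = (1, 1)
  2P = (5, 6)
  3P = (3, 0)
  4P = (5, 1)
Match found at i = 4.

k = 4


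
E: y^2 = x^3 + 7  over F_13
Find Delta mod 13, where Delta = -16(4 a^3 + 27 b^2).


4 a^3 + 27 b^2 = 4*0^3 + 27*7^2 = 0 + 1323 = 1323
Delta = -16 * (1323) = -21168
Delta mod 13 = 9

Delta = 9 (mod 13)


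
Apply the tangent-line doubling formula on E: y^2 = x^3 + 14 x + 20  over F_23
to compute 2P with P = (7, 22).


Doubling: s = (3 x1^2 + a) / (2 y1)
s = (3*7^2 + 14) / (2*22) mod 23 = 0
x3 = s^2 - 2 x1 mod 23 = 0^2 - 2*7 = 9
y3 = s (x1 - x3) - y1 mod 23 = 0 * (7 - 9) - 22 = 1

2P = (9, 1)


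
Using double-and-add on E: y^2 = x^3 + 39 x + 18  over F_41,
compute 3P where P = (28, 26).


k = 3 = 11_2 (binary, LSB first: 11)
Double-and-add from P = (28, 26):
  bit 0 = 1: acc = O + (28, 26) = (28, 26)
  bit 1 = 1: acc = (28, 26) + (3, 11) = (12, 0)

3P = (12, 0)


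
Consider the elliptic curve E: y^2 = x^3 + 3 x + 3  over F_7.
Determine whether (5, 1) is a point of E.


Check whether y^2 = x^3 + 3 x + 3 (mod 7) for (x, y) = (5, 1).
LHS: y^2 = 1^2 mod 7 = 1
RHS: x^3 + 3 x + 3 = 5^3 + 3*5 + 3 mod 7 = 3
LHS != RHS

No, not on the curve


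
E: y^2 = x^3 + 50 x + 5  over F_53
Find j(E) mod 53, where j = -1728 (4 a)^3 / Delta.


Delta = -16(4 a^3 + 27 b^2) mod 53 = 44
-1728 * (4 a)^3 = -1728 * (4*50)^3 mod 53 = 17
j = 17 * 44^(-1) mod 53 = 4

j = 4 (mod 53)


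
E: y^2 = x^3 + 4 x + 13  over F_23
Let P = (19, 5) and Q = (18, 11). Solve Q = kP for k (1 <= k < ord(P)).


Enumerate multiples of P until we hit Q = (18, 11):
  1P = (19, 5)
  2P = (1, 15)
  3P = (7, 19)
  4P = (22, 10)
  5P = (18, 12)
  6P = (12, 15)
  7P = (10, 15)
  8P = (10, 8)
  9P = (12, 8)
  10P = (18, 11)
Match found at i = 10.

k = 10


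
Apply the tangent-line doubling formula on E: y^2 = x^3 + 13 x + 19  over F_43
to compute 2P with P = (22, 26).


Doubling: s = (3 x1^2 + a) / (2 y1)
s = (3*22^2 + 13) / (2*26) mod 43 = 29
x3 = s^2 - 2 x1 mod 43 = 29^2 - 2*22 = 23
y3 = s (x1 - x3) - y1 mod 43 = 29 * (22 - 23) - 26 = 31

2P = (23, 31)


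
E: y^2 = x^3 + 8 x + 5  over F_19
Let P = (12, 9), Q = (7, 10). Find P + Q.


P != Q, so use the chord formula.
s = (y2 - y1) / (x2 - x1) = (1) / (14) mod 19 = 15
x3 = s^2 - x1 - x2 mod 19 = 15^2 - 12 - 7 = 16
y3 = s (x1 - x3) - y1 mod 19 = 15 * (12 - 16) - 9 = 7

P + Q = (16, 7)


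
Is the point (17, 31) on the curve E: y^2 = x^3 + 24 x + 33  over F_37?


Check whether y^2 = x^3 + 24 x + 33 (mod 37) for (x, y) = (17, 31).
LHS: y^2 = 31^2 mod 37 = 36
RHS: x^3 + 24 x + 33 = 17^3 + 24*17 + 33 mod 37 = 26
LHS != RHS

No, not on the curve


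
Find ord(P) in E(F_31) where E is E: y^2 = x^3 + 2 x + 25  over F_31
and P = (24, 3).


Compute successive multiples of P until we hit O:
  1P = (24, 3)
  2P = (15, 19)
  3P = (12, 17)
  4P = (11, 18)
  5P = (1, 11)
  6P = (7, 14)
  7P = (9, 11)
  8P = (6, 6)
  ... (continuing to 37P)
  37P = O

ord(P) = 37


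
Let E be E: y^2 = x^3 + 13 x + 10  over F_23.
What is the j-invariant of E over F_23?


Delta = -16(4 a^3 + 27 b^2) mod 23 = 8
-1728 * (4 a)^3 = -1728 * (4*13)^3 mod 23 = 19
j = 19 * 8^(-1) mod 23 = 11

j = 11 (mod 23)


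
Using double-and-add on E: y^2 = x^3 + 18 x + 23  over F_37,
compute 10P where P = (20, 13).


k = 10 = 1010_2 (binary, LSB first: 0101)
Double-and-add from P = (20, 13):
  bit 0 = 0: acc unchanged = O
  bit 1 = 1: acc = O + (9, 27) = (9, 27)
  bit 2 = 0: acc unchanged = (9, 27)
  bit 3 = 1: acc = (9, 27) + (7, 14) = (17, 32)

10P = (17, 32)


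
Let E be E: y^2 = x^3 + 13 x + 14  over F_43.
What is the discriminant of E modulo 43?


4 a^3 + 27 b^2 = 4*13^3 + 27*14^2 = 8788 + 5292 = 14080
Delta = -16 * (14080) = -225280
Delta mod 43 = 40

Delta = 40 (mod 43)


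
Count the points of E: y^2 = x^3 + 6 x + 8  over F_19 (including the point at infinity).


For each x in F_19, count y with y^2 = x^3 + 6 x + 8 mod 19:
  x = 2: RHS = 9, y in [3, 16]  -> 2 point(s)
  x = 4: RHS = 1, y in [1, 18]  -> 2 point(s)
  x = 5: RHS = 11, y in [7, 12]  -> 2 point(s)
  x = 8: RHS = 17, y in [6, 13]  -> 2 point(s)
  x = 10: RHS = 4, y in [2, 17]  -> 2 point(s)
  x = 14: RHS = 5, y in [9, 10]  -> 2 point(s)
  x = 16: RHS = 1, y in [1, 18]  -> 2 point(s)
  x = 17: RHS = 7, y in [8, 11]  -> 2 point(s)
  x = 18: RHS = 1, y in [1, 18]  -> 2 point(s)
Affine points: 18. Add the point at infinity: total = 19.

#E(F_19) = 19


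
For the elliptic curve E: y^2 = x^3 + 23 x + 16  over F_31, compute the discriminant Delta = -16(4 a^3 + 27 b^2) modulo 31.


4 a^3 + 27 b^2 = 4*23^3 + 27*16^2 = 48668 + 6912 = 55580
Delta = -16 * (55580) = -889280
Delta mod 31 = 17

Delta = 17 (mod 31)


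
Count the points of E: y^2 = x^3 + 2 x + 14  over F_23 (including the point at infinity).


For each x in F_23, count y with y^2 = x^3 + 2 x + 14 mod 23:
  x = 2: RHS = 3, y in [7, 16]  -> 2 point(s)
  x = 3: RHS = 1, y in [1, 22]  -> 2 point(s)
  x = 6: RHS = 12, y in [9, 14]  -> 2 point(s)
  x = 7: RHS = 3, y in [7, 16]  -> 2 point(s)
  x = 8: RHS = 13, y in [6, 17]  -> 2 point(s)
  x = 9: RHS = 2, y in [5, 18]  -> 2 point(s)
  x = 12: RHS = 18, y in [8, 15]  -> 2 point(s)
  x = 13: RHS = 6, y in [11, 12]  -> 2 point(s)
  x = 14: RHS = 3, y in [7, 16]  -> 2 point(s)
  x = 16: RHS = 2, y in [5, 18]  -> 2 point(s)
  x = 17: RHS = 16, y in [4, 19]  -> 2 point(s)
  x = 20: RHS = 4, y in [2, 21]  -> 2 point(s)
  x = 21: RHS = 2, y in [5, 18]  -> 2 point(s)
Affine points: 26. Add the point at infinity: total = 27.

#E(F_23) = 27


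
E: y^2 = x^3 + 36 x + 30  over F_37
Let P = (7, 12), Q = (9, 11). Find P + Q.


P != Q, so use the chord formula.
s = (y2 - y1) / (x2 - x1) = (36) / (2) mod 37 = 18
x3 = s^2 - x1 - x2 mod 37 = 18^2 - 7 - 9 = 12
y3 = s (x1 - x3) - y1 mod 37 = 18 * (7 - 12) - 12 = 9

P + Q = (12, 9)


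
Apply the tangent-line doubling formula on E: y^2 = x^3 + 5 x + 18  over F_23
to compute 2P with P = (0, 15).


Doubling: s = (3 x1^2 + a) / (2 y1)
s = (3*0^2 + 5) / (2*15) mod 23 = 4
x3 = s^2 - 2 x1 mod 23 = 4^2 - 2*0 = 16
y3 = s (x1 - x3) - y1 mod 23 = 4 * (0 - 16) - 15 = 13

2P = (16, 13)


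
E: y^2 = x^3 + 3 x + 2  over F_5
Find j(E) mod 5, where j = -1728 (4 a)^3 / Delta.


Delta = -16(4 a^3 + 27 b^2) mod 5 = 4
-1728 * (4 a)^3 = -1728 * (4*3)^3 mod 5 = 1
j = 1 * 4^(-1) mod 5 = 4

j = 4 (mod 5)


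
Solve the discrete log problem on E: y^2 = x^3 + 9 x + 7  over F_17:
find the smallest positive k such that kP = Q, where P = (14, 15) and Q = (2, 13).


Enumerate multiples of P until we hit Q = (2, 13):
  1P = (14, 15)
  2P = (2, 13)
Match found at i = 2.

k = 2


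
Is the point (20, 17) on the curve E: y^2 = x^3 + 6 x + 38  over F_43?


Check whether y^2 = x^3 + 6 x + 38 (mod 43) for (x, y) = (20, 17).
LHS: y^2 = 17^2 mod 43 = 31
RHS: x^3 + 6 x + 38 = 20^3 + 6*20 + 38 mod 43 = 31
LHS = RHS

Yes, on the curve


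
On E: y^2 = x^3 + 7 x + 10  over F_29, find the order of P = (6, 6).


Compute successive multiples of P until we hit O:
  1P = (6, 6)
  2P = (16, 19)
  3P = (20, 28)
  4P = (25, 18)
  5P = (18, 20)
  6P = (12, 16)
  7P = (17, 24)
  8P = (7, 24)
  ... (continuing to 36P)
  36P = O

ord(P) = 36


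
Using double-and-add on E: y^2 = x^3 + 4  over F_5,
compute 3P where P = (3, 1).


k = 3 = 11_2 (binary, LSB first: 11)
Double-and-add from P = (3, 1):
  bit 0 = 1: acc = O + (3, 1) = (3, 1)
  bit 1 = 1: acc = (3, 1) + (0, 2) = (1, 0)

3P = (1, 0)


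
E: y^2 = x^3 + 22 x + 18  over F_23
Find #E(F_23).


For each x in F_23, count y with y^2 = x^3 + 22 x + 18 mod 23:
  x = 0: RHS = 18, y in [8, 15]  -> 2 point(s)
  x = 1: RHS = 18, y in [8, 15]  -> 2 point(s)
  x = 2: RHS = 1, y in [1, 22]  -> 2 point(s)
  x = 4: RHS = 9, y in [3, 20]  -> 2 point(s)
  x = 5: RHS = 0, y in [0]  -> 1 point(s)
  x = 7: RHS = 9, y in [3, 20]  -> 2 point(s)
  x = 8: RHS = 16, y in [4, 19]  -> 2 point(s)
  x = 9: RHS = 2, y in [5, 18]  -> 2 point(s)
  x = 11: RHS = 4, y in [2, 21]  -> 2 point(s)
  x = 12: RHS = 9, y in [3, 20]  -> 2 point(s)
  x = 16: RHS = 4, y in [2, 21]  -> 2 point(s)
  x = 18: RHS = 13, y in [6, 17]  -> 2 point(s)
  x = 19: RHS = 4, y in [2, 21]  -> 2 point(s)
  x = 21: RHS = 12, y in [9, 14]  -> 2 point(s)
  x = 22: RHS = 18, y in [8, 15]  -> 2 point(s)
Affine points: 29. Add the point at infinity: total = 30.

#E(F_23) = 30


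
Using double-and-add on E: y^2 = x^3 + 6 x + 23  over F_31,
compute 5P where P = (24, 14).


k = 5 = 101_2 (binary, LSB first: 101)
Double-and-add from P = (24, 14):
  bit 0 = 1: acc = O + (24, 14) = (24, 14)
  bit 1 = 0: acc unchanged = (24, 14)
  bit 2 = 1: acc = (24, 14) + (28, 28) = (30, 27)

5P = (30, 27)


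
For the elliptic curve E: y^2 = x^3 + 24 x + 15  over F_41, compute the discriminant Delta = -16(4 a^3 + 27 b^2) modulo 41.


4 a^3 + 27 b^2 = 4*24^3 + 27*15^2 = 55296 + 6075 = 61371
Delta = -16 * (61371) = -981936
Delta mod 41 = 14

Delta = 14 (mod 41)


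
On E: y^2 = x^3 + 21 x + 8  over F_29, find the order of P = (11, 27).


Compute successive multiples of P until we hit O:
  1P = (11, 27)
  2P = (1, 28)
  3P = (26, 18)
  4P = (26, 11)
  5P = (1, 1)
  6P = (11, 2)
  7P = O

ord(P) = 7


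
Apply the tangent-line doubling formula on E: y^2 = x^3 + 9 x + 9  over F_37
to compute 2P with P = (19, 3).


Doubling: s = (3 x1^2 + a) / (2 y1)
s = (3*19^2 + 9) / (2*3) mod 37 = 34
x3 = s^2 - 2 x1 mod 37 = 34^2 - 2*19 = 8
y3 = s (x1 - x3) - y1 mod 37 = 34 * (19 - 8) - 3 = 1

2P = (8, 1)


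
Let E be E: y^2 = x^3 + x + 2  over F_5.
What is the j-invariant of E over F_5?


Delta = -16(4 a^3 + 27 b^2) mod 5 = 3
-1728 * (4 a)^3 = -1728 * (4*1)^3 mod 5 = 3
j = 3 * 3^(-1) mod 5 = 1

j = 1 (mod 5)


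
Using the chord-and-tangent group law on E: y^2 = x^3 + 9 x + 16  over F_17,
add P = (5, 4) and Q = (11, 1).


P != Q, so use the chord formula.
s = (y2 - y1) / (x2 - x1) = (14) / (6) mod 17 = 8
x3 = s^2 - x1 - x2 mod 17 = 8^2 - 5 - 11 = 14
y3 = s (x1 - x3) - y1 mod 17 = 8 * (5 - 14) - 4 = 9

P + Q = (14, 9)


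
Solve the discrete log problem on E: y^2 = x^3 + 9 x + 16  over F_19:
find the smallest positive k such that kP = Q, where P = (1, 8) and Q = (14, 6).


Enumerate multiples of P until we hit Q = (14, 6):
  1P = (1, 8)
  2P = (14, 6)
Match found at i = 2.

k = 2


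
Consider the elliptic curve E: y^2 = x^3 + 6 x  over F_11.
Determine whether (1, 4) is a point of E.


Check whether y^2 = x^3 + 6 x + 0 (mod 11) for (x, y) = (1, 4).
LHS: y^2 = 4^2 mod 11 = 5
RHS: x^3 + 6 x + 0 = 1^3 + 6*1 + 0 mod 11 = 7
LHS != RHS

No, not on the curve


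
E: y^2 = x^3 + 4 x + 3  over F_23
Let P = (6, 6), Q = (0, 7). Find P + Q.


P != Q, so use the chord formula.
s = (y2 - y1) / (x2 - x1) = (1) / (17) mod 23 = 19
x3 = s^2 - x1 - x2 mod 23 = 19^2 - 6 - 0 = 10
y3 = s (x1 - x3) - y1 mod 23 = 19 * (6 - 10) - 6 = 10

P + Q = (10, 10)


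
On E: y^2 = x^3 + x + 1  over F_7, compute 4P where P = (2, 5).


k = 4 = 100_2 (binary, LSB first: 001)
Double-and-add from P = (2, 5):
  bit 0 = 0: acc unchanged = O
  bit 1 = 0: acc unchanged = O
  bit 2 = 1: acc = O + (2, 2) = (2, 2)

4P = (2, 2)
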